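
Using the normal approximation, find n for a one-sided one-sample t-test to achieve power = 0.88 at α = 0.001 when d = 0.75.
n = 33

Sample size formula (one-sample t-test, normal approximation):
n = ((z_α + z_β) / d)²

z_α = 3.090 (for α = 0.001, one-sided)
z_β = 1.175 (for power = 0.88)
d = 0.75

n = ((3.090 + 1.175) / 0.75)²
n = (5.687)²
n ≈ 32.34
Round up to the next whole number: n = 33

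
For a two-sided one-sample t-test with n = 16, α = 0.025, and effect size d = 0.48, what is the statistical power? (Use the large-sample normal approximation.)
Power ≈ 0.37

Power calculation (one-sample t-test, normal approximation):
z_β = d · √n - z_{α/2}
z_β = 0.48 · √16 - 2.241
z_β = 0.48 · 4.000 - 2.241
z_β = -0.321

Power = Φ(z_β) = Φ(-0.321) ≈ 0.374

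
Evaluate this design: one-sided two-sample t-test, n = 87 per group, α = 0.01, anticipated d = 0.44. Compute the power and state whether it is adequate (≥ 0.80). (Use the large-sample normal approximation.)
Power ≈ 0.72; the study is underpowered (power < 0.80)

Power calculation (two-sample t-test, normal approximation):
z_β = d · √(n/2) - z_α
z_β = 0.44 · √(87/2) - 2.326
z_β = 0.44 · 6.595 - 2.326
z_β = 0.576

Power = Φ(z_β) = Φ(0.576) ≈ 0.718

Effect size d = 0.44 is small by Cohen's convention (0.2/0.5/0.8).

Threshold: power ≥ 0.80 is conventionally adequate.
Power ≈ 0.72 → the study is underpowered (power < 0.80).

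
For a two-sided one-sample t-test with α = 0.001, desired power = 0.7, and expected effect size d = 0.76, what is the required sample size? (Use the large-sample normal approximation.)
n = 26

Sample size formula (one-sample t-test, normal approximation):
n = ((z_{α/2} + z_β) / d)²

z_{α/2} = 3.291 (for α = 0.001, two-sided)
z_β = 0.524 (for power = 0.7)
d = 0.76

n = ((3.291 + 0.524) / 0.76)²
n = (5.020)²
n ≈ 25.20
Round up to the next whole number: n = 26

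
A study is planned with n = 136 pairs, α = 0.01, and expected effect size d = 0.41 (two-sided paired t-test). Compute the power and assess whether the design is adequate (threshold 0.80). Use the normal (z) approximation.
Power ≈ 0.99; the study is adequately powered (power ≥ 0.80)

Power calculation (paired t-test, normal approximation):
z_β = d · √n - z_{α/2}
z_β = 0.41 · √136 - 2.576
z_β = 0.41 · 11.662 - 2.576
z_β = 2.206

Power = Φ(z_β) = Φ(2.206) ≈ 0.986

Effect size d = 0.41 is small by Cohen's convention (0.2/0.5/0.8).

Threshold: power ≥ 0.80 is conventionally adequate.
Power ≈ 0.99 → the study is adequately powered (power ≥ 0.80).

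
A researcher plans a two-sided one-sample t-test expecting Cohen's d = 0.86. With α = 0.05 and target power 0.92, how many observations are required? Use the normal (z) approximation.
n = 16

Sample size formula (one-sample t-test, normal approximation):
n = ((z_{α/2} + z_β) / d)²

z_{α/2} = 1.960 (for α = 0.05, two-sided)
z_β = 1.405 (for power = 0.92)
d = 0.86

n = ((1.960 + 1.405) / 0.86)²
n = (3.913)²
n ≈ 15.31
Round up to the next whole number: n = 16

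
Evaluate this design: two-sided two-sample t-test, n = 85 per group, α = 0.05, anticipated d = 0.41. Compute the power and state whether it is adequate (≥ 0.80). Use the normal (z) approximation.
Power ≈ 0.76; the study is underpowered (power < 0.80)

Power calculation (two-sample t-test, normal approximation):
z_β = d · √(n/2) - z_{α/2}
z_β = 0.41 · √(85/2) - 1.960
z_β = 0.41 · 6.519 - 1.960
z_β = 0.713

Power = Φ(z_β) = Φ(0.713) ≈ 0.762

Effect size d = 0.41 is small by Cohen's convention (0.2/0.5/0.8).

Threshold: power ≥ 0.80 is conventionally adequate.
Power ≈ 0.76 → the study is underpowered (power < 0.80).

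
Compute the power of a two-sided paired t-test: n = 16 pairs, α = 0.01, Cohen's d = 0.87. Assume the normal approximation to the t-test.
Power ≈ 0.82

Power calculation (paired t-test, normal approximation):
z_β = d · √n - z_{α/2}
z_β = 0.87 · √16 - 2.576
z_β = 0.87 · 4.000 - 2.576
z_β = 0.904

Power = Φ(z_β) = Φ(0.904) ≈ 0.817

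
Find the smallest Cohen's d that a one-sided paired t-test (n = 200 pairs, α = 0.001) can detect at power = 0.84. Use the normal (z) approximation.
d ≈ 0.29

Minimum detectable effect (paired t-test, normal approximation):
d = (z_α + z_β) / √n
d = (3.090 + 0.994) / √200
d = 4.085 / 14.142
d ≈ 0.29

By Cohen's convention (0.2 small / 0.5 medium / 0.8 large): small effect.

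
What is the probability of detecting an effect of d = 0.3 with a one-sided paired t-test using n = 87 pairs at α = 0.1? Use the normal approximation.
Power ≈ 0.94

Power calculation (paired t-test, normal approximation):
z_β = d · √n - z_α
z_β = 0.3 · √87 - 1.282
z_β = 0.3 · 9.327 - 1.282
z_β = 1.517

Power = Φ(z_β) = Φ(1.517) ≈ 0.935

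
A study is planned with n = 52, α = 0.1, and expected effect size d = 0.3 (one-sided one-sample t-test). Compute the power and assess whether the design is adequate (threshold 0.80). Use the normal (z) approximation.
Power ≈ 0.81; the study is adequately powered (power ≥ 0.80)

Power calculation (one-sample t-test, normal approximation):
z_β = d · √n - z_α
z_β = 0.3 · √52 - 1.282
z_β = 0.3 · 7.211 - 1.282
z_β = 0.882

Power = Φ(z_β) = Φ(0.882) ≈ 0.811

Effect size d = 0.3 is small by Cohen's convention (0.2/0.5/0.8).

Threshold: power ≥ 0.80 is conventionally adequate.
Power ≈ 0.81 → the study is adequately powered (power ≥ 0.80).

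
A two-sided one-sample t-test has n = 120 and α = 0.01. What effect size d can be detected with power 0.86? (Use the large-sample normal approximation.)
d ≈ 0.33

Minimum detectable effect (one-sample t-test, normal approximation):
d = (z_{α/2} + z_β) / √n
d = (2.576 + 1.080) / √120
d = 3.656 / 10.954
d ≈ 0.33

By Cohen's convention (0.2 small / 0.5 medium / 0.8 large): small effect.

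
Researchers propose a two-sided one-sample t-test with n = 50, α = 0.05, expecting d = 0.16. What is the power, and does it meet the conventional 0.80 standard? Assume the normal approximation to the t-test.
Power ≈ 0.20; the study is underpowered (power < 0.80)

Power calculation (one-sample t-test, normal approximation):
z_β = d · √n - z_{α/2}
z_β = 0.16 · √50 - 1.960
z_β = 0.16 · 7.071 - 1.960
z_β = -0.829

Power = Φ(z_β) = Φ(-0.829) ≈ 0.204

Effect size d = 0.16 is very small by Cohen's convention (0.2/0.5/0.8).

Threshold: power ≥ 0.80 is conventionally adequate.
Power ≈ 0.20 → the study is underpowered (power < 0.80).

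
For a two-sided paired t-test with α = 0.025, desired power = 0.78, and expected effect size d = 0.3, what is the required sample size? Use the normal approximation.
n = 101 pairs

Sample size formula (paired t-test, normal approximation):
n = ((z_{α/2} + z_β) / d)²

z_{α/2} = 2.241 (for α = 0.025, two-sided)
z_β = 0.772 (for power = 0.78)
d = 0.3

n = ((2.241 + 0.772) / 0.3)²
n = (10.043)²
n ≈ 100.86
Round up to the next whole number: n = 101 pairs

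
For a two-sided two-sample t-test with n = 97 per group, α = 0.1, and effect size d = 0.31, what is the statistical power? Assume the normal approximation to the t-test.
Power ≈ 0.70

Power calculation (two-sample t-test, normal approximation):
z_β = d · √(n/2) - z_{α/2}
z_β = 0.31 · √(97/2) - 1.645
z_β = 0.31 · 6.964 - 1.645
z_β = 0.514

Power = Φ(z_β) = Φ(0.514) ≈ 0.696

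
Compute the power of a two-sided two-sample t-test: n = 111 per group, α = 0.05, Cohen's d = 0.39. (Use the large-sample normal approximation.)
Power ≈ 0.83

Power calculation (two-sample t-test, normal approximation):
z_β = d · √(n/2) - z_{α/2}
z_β = 0.39 · √(111/2) - 1.960
z_β = 0.39 · 7.450 - 1.960
z_β = 0.945

Power = Φ(z_β) = Φ(0.945) ≈ 0.828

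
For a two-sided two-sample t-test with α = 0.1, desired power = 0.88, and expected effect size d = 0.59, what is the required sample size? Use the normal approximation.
n = 46 per group

Sample size formula (two-sample t-test, normal approximation):
n = 2 · ((z_{α/2} + z_β) / d)²

z_{α/2} = 1.645 (for α = 0.1, two-sided)
z_β = 1.175 (for power = 0.88)
d = 0.59

n = 2 · ((1.645 + 1.175) / 0.59)²
n = 2 · (4.780)²
n ≈ 45.70
Round up to the next whole number: n = 46 per group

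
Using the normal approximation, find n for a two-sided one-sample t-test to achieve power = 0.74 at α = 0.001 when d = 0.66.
n = 36

Sample size formula (one-sample t-test, normal approximation):
n = ((z_{α/2} + z_β) / d)²

z_{α/2} = 3.291 (for α = 0.001, two-sided)
z_β = 0.643 (for power = 0.74)
d = 0.66

n = ((3.291 + 0.643) / 0.66)²
n = (5.961)²
n ≈ 35.53
Round up to the next whole number: n = 36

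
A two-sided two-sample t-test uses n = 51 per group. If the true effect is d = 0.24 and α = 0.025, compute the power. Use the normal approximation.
Power ≈ 0.15

Power calculation (two-sample t-test, normal approximation):
z_β = d · √(n/2) - z_{α/2}
z_β = 0.24 · √(51/2) - 2.241
z_β = 0.24 · 5.050 - 2.241
z_β = -1.029

Power = Φ(z_β) = Φ(-1.029) ≈ 0.152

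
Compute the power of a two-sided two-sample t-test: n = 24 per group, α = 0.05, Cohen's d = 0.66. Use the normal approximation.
Power ≈ 0.63

Power calculation (two-sample t-test, normal approximation):
z_β = d · √(n/2) - z_{α/2}
z_β = 0.66 · √(24/2) - 1.960
z_β = 0.66 · 3.464 - 1.960
z_β = 0.326

Power = Φ(z_β) = Φ(0.326) ≈ 0.628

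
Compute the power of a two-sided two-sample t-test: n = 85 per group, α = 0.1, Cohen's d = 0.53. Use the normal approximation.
Power ≈ 0.96

Power calculation (two-sample t-test, normal approximation):
z_β = d · √(n/2) - z_{α/2}
z_β = 0.53 · √(85/2) - 1.645
z_β = 0.53 · 6.519 - 1.645
z_β = 1.810

Power = Φ(z_β) = Φ(1.810) ≈ 0.965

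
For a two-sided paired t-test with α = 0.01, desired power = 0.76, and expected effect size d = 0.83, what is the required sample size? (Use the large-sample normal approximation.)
n = 16 pairs

Sample size formula (paired t-test, normal approximation):
n = ((z_{α/2} + z_β) / d)²

z_{α/2} = 2.576 (for α = 0.01, two-sided)
z_β = 0.706 (for power = 0.76)
d = 0.83

n = ((2.576 + 0.706) / 0.83)²
n = (3.954)²
n ≈ 15.63
Round up to the next whole number: n = 16 pairs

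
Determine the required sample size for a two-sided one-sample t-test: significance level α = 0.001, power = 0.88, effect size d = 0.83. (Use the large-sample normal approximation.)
n = 29

Sample size formula (one-sample t-test, normal approximation):
n = ((z_{α/2} + z_β) / d)²

z_{α/2} = 3.291 (for α = 0.001, two-sided)
z_β = 1.175 (for power = 0.88)
d = 0.83

n = ((3.291 + 1.175) / 0.83)²
n = (5.381)²
n ≈ 28.96
Round up to the next whole number: n = 29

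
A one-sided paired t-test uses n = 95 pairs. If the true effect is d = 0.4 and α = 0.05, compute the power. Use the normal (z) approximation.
Power ≈ 0.99

Power calculation (paired t-test, normal approximation):
z_β = d · √n - z_α
z_β = 0.4 · √95 - 1.645
z_β = 0.4 · 9.747 - 1.645
z_β = 2.254

Power = Φ(z_β) = Φ(2.254) ≈ 0.988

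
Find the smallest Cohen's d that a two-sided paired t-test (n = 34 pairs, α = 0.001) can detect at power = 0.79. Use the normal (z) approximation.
d ≈ 0.70

Minimum detectable effect (paired t-test, normal approximation):
d = (z_{α/2} + z_β) / √n
d = (3.291 + 0.806) / √34
d = 4.097 / 5.831
d ≈ 0.70

By Cohen's convention (0.2 small / 0.5 medium / 0.8 large): medium effect.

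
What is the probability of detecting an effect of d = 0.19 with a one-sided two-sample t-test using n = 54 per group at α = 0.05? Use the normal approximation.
Power ≈ 0.26

Power calculation (two-sample t-test, normal approximation):
z_β = d · √(n/2) - z_α
z_β = 0.19 · √(54/2) - 1.645
z_β = 0.19 · 5.196 - 1.645
z_β = -0.658

Power = Φ(z_β) = Φ(-0.658) ≈ 0.255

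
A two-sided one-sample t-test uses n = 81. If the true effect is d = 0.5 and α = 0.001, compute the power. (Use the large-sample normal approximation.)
Power ≈ 0.89

Power calculation (one-sample t-test, normal approximation):
z_β = d · √n - z_{α/2}
z_β = 0.5 · √81 - 3.291
z_β = 0.5 · 9.000 - 3.291
z_β = 1.209

Power = Φ(z_β) = Φ(1.209) ≈ 0.887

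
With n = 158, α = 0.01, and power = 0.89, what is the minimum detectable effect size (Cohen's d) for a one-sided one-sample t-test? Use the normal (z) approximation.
d ≈ 0.28

Minimum detectable effect (one-sample t-test, normal approximation):
d = (z_α + z_β) / √n
d = (2.326 + 1.227) / √158
d = 3.553 / 12.570
d ≈ 0.28

By Cohen's convention (0.2 small / 0.5 medium / 0.8 large): small effect.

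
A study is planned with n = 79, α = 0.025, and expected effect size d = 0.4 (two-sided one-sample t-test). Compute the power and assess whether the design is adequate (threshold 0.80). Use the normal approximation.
Power ≈ 0.91; the study is adequately powered (power ≥ 0.80)

Power calculation (one-sample t-test, normal approximation):
z_β = d · √n - z_{α/2}
z_β = 0.4 · √79 - 2.241
z_β = 0.4 · 8.888 - 2.241
z_β = 1.314

Power = Φ(z_β) = Φ(1.314) ≈ 0.906

Effect size d = 0.4 is small by Cohen's convention (0.2/0.5/0.8).

Threshold: power ≥ 0.80 is conventionally adequate.
Power ≈ 0.91 → the study is adequately powered (power ≥ 0.80).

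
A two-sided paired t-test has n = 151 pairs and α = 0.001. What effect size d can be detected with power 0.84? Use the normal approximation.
d ≈ 0.35

Minimum detectable effect (paired t-test, normal approximation):
d = (z_{α/2} + z_β) / √n
d = (3.291 + 0.994) / √151
d = 4.285 / 12.288
d ≈ 0.35

By Cohen's convention (0.2 small / 0.5 medium / 0.8 large): small effect.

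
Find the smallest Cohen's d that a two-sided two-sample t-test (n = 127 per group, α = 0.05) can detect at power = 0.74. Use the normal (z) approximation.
d ≈ 0.33

Minimum detectable effect (two-sample t-test, normal approximation):
d = (z_{α/2} + z_β) / √(n/2)
d = (1.960 + 0.643) / √(127/2)
d = 2.603 / 7.969
d ≈ 0.33

By Cohen's convention (0.2 small / 0.5 medium / 0.8 large): small effect.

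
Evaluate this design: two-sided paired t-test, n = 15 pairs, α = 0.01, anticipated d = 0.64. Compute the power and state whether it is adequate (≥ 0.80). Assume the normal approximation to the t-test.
Power ≈ 0.46; the study is underpowered (power < 0.80)

Power calculation (paired t-test, normal approximation):
z_β = d · √n - z_{α/2}
z_β = 0.64 · √15 - 2.576
z_β = 0.64 · 3.873 - 2.576
z_β = -0.097

Power = Φ(z_β) = Φ(-0.097) ≈ 0.461

Effect size d = 0.64 is medium by Cohen's convention (0.2/0.5/0.8).

Threshold: power ≥ 0.80 is conventionally adequate.
Power ≈ 0.46 → the study is underpowered (power < 0.80).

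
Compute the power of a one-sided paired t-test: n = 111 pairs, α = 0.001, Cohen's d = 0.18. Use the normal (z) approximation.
Power ≈ 0.12

Power calculation (paired t-test, normal approximation):
z_β = d · √n - z_α
z_β = 0.18 · √111 - 3.090
z_β = 0.18 · 10.536 - 3.090
z_β = -1.194

Power = Φ(z_β) = Φ(-1.194) ≈ 0.116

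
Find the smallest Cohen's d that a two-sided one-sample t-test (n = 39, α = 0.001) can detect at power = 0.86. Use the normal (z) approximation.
d ≈ 0.70

Minimum detectable effect (one-sample t-test, normal approximation):
d = (z_{α/2} + z_β) / √n
d = (3.291 + 1.080) / √39
d = 4.371 / 6.245
d ≈ 0.70

By Cohen's convention (0.2 small / 0.5 medium / 0.8 large): medium effect.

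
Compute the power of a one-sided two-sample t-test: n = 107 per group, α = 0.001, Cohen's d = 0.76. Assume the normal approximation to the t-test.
Power ≈ 0.99

Power calculation (two-sample t-test, normal approximation):
z_β = d · √(n/2) - z_α
z_β = 0.76 · √(107/2) - 3.090
z_β = 0.76 · 7.314 - 3.090
z_β = 2.469

Power = Φ(z_β) = Φ(2.469) ≈ 0.993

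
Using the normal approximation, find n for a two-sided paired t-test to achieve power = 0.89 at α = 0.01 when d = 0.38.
n = 101 pairs

Sample size formula (paired t-test, normal approximation):
n = ((z_{α/2} + z_β) / d)²

z_{α/2} = 2.576 (for α = 0.01, two-sided)
z_β = 1.227 (for power = 0.89)
d = 0.38

n = ((2.576 + 1.227) / 0.38)²
n = (10.008)²
n ≈ 100.16
Round up to the next whole number: n = 101 pairs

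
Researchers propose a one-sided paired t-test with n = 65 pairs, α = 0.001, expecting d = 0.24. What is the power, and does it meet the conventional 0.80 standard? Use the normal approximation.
Power ≈ 0.12; the study is underpowered (power < 0.80)

Power calculation (paired t-test, normal approximation):
z_β = d · √n - z_α
z_β = 0.24 · √65 - 3.090
z_β = 0.24 · 8.062 - 3.090
z_β = -1.155

Power = Φ(z_β) = Φ(-1.155) ≈ 0.124

Effect size d = 0.24 is small by Cohen's convention (0.2/0.5/0.8).

Threshold: power ≥ 0.80 is conventionally adequate.
Power ≈ 0.12 → the study is underpowered (power < 0.80).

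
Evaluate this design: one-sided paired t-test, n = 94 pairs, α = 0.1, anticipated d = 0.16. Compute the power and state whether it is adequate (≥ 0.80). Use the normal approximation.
Power ≈ 0.61; the study is underpowered (power < 0.80)

Power calculation (paired t-test, normal approximation):
z_β = d · √n - z_α
z_β = 0.16 · √94 - 1.282
z_β = 0.16 · 9.695 - 1.282
z_β = 0.270

Power = Φ(z_β) = Φ(0.270) ≈ 0.606

Effect size d = 0.16 is very small by Cohen's convention (0.2/0.5/0.8).

Threshold: power ≥ 0.80 is conventionally adequate.
Power ≈ 0.61 → the study is underpowered (power < 0.80).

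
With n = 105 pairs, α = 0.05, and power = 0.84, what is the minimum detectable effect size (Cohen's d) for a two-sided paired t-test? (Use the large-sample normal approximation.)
d ≈ 0.29

Minimum detectable effect (paired t-test, normal approximation):
d = (z_{α/2} + z_β) / √n
d = (1.960 + 0.994) / √105
d = 2.954 / 10.247
d ≈ 0.29

By Cohen's convention (0.2 small / 0.5 medium / 0.8 large): small effect.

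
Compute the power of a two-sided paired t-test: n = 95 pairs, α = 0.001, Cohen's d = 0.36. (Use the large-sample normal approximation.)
Power ≈ 0.59

Power calculation (paired t-test, normal approximation):
z_β = d · √n - z_{α/2}
z_β = 0.36 · √95 - 3.291
z_β = 0.36 · 9.747 - 3.291
z_β = 0.218

Power = Φ(z_β) = Φ(0.218) ≈ 0.586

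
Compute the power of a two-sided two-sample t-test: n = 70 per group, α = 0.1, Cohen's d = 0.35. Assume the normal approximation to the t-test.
Power ≈ 0.66

Power calculation (two-sample t-test, normal approximation):
z_β = d · √(n/2) - z_{α/2}
z_β = 0.35 · √(70/2) - 1.645
z_β = 0.35 · 5.916 - 1.645
z_β = 0.426

Power = Φ(z_β) = Φ(0.426) ≈ 0.665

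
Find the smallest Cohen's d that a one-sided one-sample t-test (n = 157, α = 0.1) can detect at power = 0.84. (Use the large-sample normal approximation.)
d ≈ 0.18

Minimum detectable effect (one-sample t-test, normal approximation):
d = (z_α + z_β) / √n
d = (1.282 + 0.994) / √157
d = 2.276 / 12.530
d ≈ 0.18

By Cohen's convention (0.2 small / 0.5 medium / 0.8 large): very small effect.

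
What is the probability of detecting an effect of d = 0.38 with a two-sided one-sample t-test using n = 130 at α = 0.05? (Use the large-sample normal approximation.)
Power ≈ 0.99

Power calculation (one-sample t-test, normal approximation):
z_β = d · √n - z_{α/2}
z_β = 0.38 · √130 - 1.960
z_β = 0.38 · 11.402 - 1.960
z_β = 2.373

Power = Φ(z_β) = Φ(2.373) ≈ 0.991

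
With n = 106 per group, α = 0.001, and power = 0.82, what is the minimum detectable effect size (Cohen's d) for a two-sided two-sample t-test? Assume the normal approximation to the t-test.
d ≈ 0.58

Minimum detectable effect (two-sample t-test, normal approximation):
d = (z_{α/2} + z_β) / √(n/2)
d = (3.291 + 0.915) / √(106/2)
d = 4.206 / 7.280
d ≈ 0.58

By Cohen's convention (0.2 small / 0.5 medium / 0.8 large): medium effect.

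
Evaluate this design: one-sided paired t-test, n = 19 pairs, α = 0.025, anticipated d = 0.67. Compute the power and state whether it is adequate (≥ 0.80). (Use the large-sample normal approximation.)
Power ≈ 0.83; the study is adequately powered (power ≥ 0.80)

Power calculation (paired t-test, normal approximation):
z_β = d · √n - z_α
z_β = 0.67 · √19 - 1.960
z_β = 0.67 · 4.359 - 1.960
z_β = 0.960

Power = Φ(z_β) = Φ(0.960) ≈ 0.832

Effect size d = 0.67 is medium by Cohen's convention (0.2/0.5/0.8).

Threshold: power ≥ 0.80 is conventionally adequate.
Power ≈ 0.83 → the study is adequately powered (power ≥ 0.80).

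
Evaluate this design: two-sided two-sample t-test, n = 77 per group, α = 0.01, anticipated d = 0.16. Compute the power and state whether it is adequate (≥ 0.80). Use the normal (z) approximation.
Power ≈ 0.06; the study is underpowered (power < 0.80)

Power calculation (two-sample t-test, normal approximation):
z_β = d · √(n/2) - z_{α/2}
z_β = 0.16 · √(77/2) - 2.576
z_β = 0.16 · 6.205 - 2.576
z_β = -1.583

Power = Φ(z_β) = Φ(-1.583) ≈ 0.057

Effect size d = 0.16 is very small by Cohen's convention (0.2/0.5/0.8).

Threshold: power ≥ 0.80 is conventionally adequate.
Power ≈ 0.06 → the study is underpowered (power < 0.80).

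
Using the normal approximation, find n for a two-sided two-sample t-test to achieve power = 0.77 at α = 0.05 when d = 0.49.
n = 61 per group

Sample size formula (two-sample t-test, normal approximation):
n = 2 · ((z_{α/2} + z_β) / d)²

z_{α/2} = 1.960 (for α = 0.05, two-sided)
z_β = 0.739 (for power = 0.77)
d = 0.49

n = 2 · ((1.960 + 0.739) / 0.49)²
n = 2 · (5.508)²
n ≈ 60.68
Round up to the next whole number: n = 61 per group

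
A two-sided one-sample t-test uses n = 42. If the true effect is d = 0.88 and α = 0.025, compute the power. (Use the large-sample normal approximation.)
Power ≈ 1.00

Power calculation (one-sample t-test, normal approximation):
z_β = d · √n - z_{α/2}
z_β = 0.88 · √42 - 2.241
z_β = 0.88 · 6.481 - 2.241
z_β = 3.462

Power = Φ(z_β) = Φ(3.462) ≈ 1.000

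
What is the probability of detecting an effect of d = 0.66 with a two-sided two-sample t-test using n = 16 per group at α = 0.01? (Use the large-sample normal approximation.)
Power ≈ 0.24

Power calculation (two-sample t-test, normal approximation):
z_β = d · √(n/2) - z_{α/2}
z_β = 0.66 · √(16/2) - 2.576
z_β = 0.66 · 2.828 - 2.576
z_β = -0.709

Power = Φ(z_β) = Φ(-0.709) ≈ 0.239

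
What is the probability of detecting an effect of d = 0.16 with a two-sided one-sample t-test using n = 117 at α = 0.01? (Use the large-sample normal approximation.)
Power ≈ 0.20

Power calculation (one-sample t-test, normal approximation):
z_β = d · √n - z_{α/2}
z_β = 0.16 · √117 - 2.576
z_β = 0.16 · 10.817 - 2.576
z_β = -0.845

Power = Φ(z_β) = Φ(-0.845) ≈ 0.199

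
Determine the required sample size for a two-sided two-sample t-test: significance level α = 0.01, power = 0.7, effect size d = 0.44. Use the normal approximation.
n = 100 per group

Sample size formula (two-sample t-test, normal approximation):
n = 2 · ((z_{α/2} + z_β) / d)²

z_{α/2} = 2.576 (for α = 0.01, two-sided)
z_β = 0.524 (for power = 0.7)
d = 0.44

n = 2 · ((2.576 + 0.524) / 0.44)²
n = 2 · (7.045)²
n ≈ 99.26
Round up to the next whole number: n = 100 per group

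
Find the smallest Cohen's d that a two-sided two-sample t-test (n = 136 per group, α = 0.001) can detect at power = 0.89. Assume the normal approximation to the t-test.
d ≈ 0.55

Minimum detectable effect (two-sample t-test, normal approximation):
d = (z_{α/2} + z_β) / √(n/2)
d = (3.291 + 1.227) / √(136/2)
d = 4.517 / 8.246
d ≈ 0.55

By Cohen's convention (0.2 small / 0.5 medium / 0.8 large): medium effect.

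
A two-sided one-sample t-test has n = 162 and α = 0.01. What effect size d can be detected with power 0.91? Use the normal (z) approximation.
d ≈ 0.31

Minimum detectable effect (one-sample t-test, normal approximation):
d = (z_{α/2} + z_β) / √n
d = (2.576 + 1.341) / √162
d = 3.917 / 12.728
d ≈ 0.31

By Cohen's convention (0.2 small / 0.5 medium / 0.8 large): small effect.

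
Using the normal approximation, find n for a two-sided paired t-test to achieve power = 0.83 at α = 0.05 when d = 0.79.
n = 14 pairs

Sample size formula (paired t-test, normal approximation):
n = ((z_{α/2} + z_β) / d)²

z_{α/2} = 1.960 (for α = 0.05, two-sided)
z_β = 0.954 (for power = 0.83)
d = 0.79

n = ((1.960 + 0.954) / 0.79)²
n = (3.689)²
n ≈ 13.61
Round up to the next whole number: n = 14 pairs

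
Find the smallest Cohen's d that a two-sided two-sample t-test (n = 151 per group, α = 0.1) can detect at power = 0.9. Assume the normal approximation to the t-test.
d ≈ 0.34

Minimum detectable effect (two-sample t-test, normal approximation):
d = (z_{α/2} + z_β) / √(n/2)
d = (1.645 + 1.282) / √(151/2)
d = 2.926 / 8.689
d ≈ 0.34

By Cohen's convention (0.2 small / 0.5 medium / 0.8 large): small effect.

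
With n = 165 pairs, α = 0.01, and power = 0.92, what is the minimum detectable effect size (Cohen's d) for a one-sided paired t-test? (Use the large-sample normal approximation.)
d ≈ 0.29

Minimum detectable effect (paired t-test, normal approximation):
d = (z_α + z_β) / √n
d = (2.326 + 1.405) / √165
d = 3.731 / 12.845
d ≈ 0.29

By Cohen's convention (0.2 small / 0.5 medium / 0.8 large): small effect.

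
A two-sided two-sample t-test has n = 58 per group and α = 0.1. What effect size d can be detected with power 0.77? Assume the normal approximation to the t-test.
d ≈ 0.44

Minimum detectable effect (two-sample t-test, normal approximation):
d = (z_{α/2} + z_β) / √(n/2)
d = (1.645 + 0.739) / √(58/2)
d = 2.384 / 5.385
d ≈ 0.44

By Cohen's convention (0.2 small / 0.5 medium / 0.8 large): small effect.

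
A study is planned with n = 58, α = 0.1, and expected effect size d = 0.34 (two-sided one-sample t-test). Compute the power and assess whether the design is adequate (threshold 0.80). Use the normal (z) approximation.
Power ≈ 0.83; the study is adequately powered (power ≥ 0.80)

Power calculation (one-sample t-test, normal approximation):
z_β = d · √n - z_{α/2}
z_β = 0.34 · √58 - 1.645
z_β = 0.34 · 7.616 - 1.645
z_β = 0.945

Power = Φ(z_β) = Φ(0.945) ≈ 0.828

Effect size d = 0.34 is small by Cohen's convention (0.2/0.5/0.8).

Threshold: power ≥ 0.80 is conventionally adequate.
Power ≈ 0.83 → the study is adequately powered (power ≥ 0.80).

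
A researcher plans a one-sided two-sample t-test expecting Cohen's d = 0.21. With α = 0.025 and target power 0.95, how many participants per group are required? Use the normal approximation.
n = 590 per group

Sample size formula (two-sample t-test, normal approximation):
n = 2 · ((z_α + z_β) / d)²

z_α = 1.960 (for α = 0.025, one-sided)
z_β = 1.645 (for power = 0.95)
d = 0.21

n = 2 · ((1.960 + 1.645) / 0.21)²
n = 2 · (17.167)²
n ≈ 589.41
Round up to the next whole number: n = 590 per group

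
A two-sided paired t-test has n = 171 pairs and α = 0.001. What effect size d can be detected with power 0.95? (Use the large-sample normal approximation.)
d ≈ 0.38

Minimum detectable effect (paired t-test, normal approximation):
d = (z_{α/2} + z_β) / √n
d = (3.291 + 1.645) / √171
d = 4.935 / 13.077
d ≈ 0.38

By Cohen's convention (0.2 small / 0.5 medium / 0.8 large): small effect.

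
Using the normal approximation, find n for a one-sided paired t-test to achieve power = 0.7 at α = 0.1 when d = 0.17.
n = 113 pairs

Sample size formula (paired t-test, normal approximation):
n = ((z_α + z_β) / d)²

z_α = 1.282 (for α = 0.1, one-sided)
z_β = 0.524 (for power = 0.7)
d = 0.17

n = ((1.282 + 0.524) / 0.17)²
n = (10.624)²
n ≈ 112.87
Round up to the next whole number: n = 113 pairs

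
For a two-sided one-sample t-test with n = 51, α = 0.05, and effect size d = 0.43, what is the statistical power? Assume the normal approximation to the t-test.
Power ≈ 0.87

Power calculation (one-sample t-test, normal approximation):
z_β = d · √n - z_{α/2}
z_β = 0.43 · √51 - 1.960
z_β = 0.43 · 7.141 - 1.960
z_β = 1.111

Power = Φ(z_β) = Φ(1.111) ≈ 0.867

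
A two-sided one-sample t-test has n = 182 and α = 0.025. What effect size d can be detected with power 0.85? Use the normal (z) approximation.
d ≈ 0.24

Minimum detectable effect (one-sample t-test, normal approximation):
d = (z_{α/2} + z_β) / √n
d = (2.241 + 1.036) / √182
d = 3.278 / 13.491
d ≈ 0.24

By Cohen's convention (0.2 small / 0.5 medium / 0.8 large): small effect.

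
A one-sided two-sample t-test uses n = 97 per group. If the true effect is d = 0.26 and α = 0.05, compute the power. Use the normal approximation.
Power ≈ 0.57

Power calculation (two-sample t-test, normal approximation):
z_β = d · √(n/2) - z_α
z_β = 0.26 · √(97/2) - 1.645
z_β = 0.26 · 6.964 - 1.645
z_β = 0.166

Power = Φ(z_β) = Φ(0.166) ≈ 0.566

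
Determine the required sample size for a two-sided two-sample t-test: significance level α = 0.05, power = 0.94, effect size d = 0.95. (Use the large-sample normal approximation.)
n = 28 per group

Sample size formula (two-sample t-test, normal approximation):
n = 2 · ((z_{α/2} + z_β) / d)²

z_{α/2} = 1.960 (for α = 0.05, two-sided)
z_β = 1.555 (for power = 0.94)
d = 0.95

n = 2 · ((1.960 + 1.555) / 0.95)²
n = 2 · (3.700)²
n ≈ 27.38
Round up to the next whole number: n = 28 per group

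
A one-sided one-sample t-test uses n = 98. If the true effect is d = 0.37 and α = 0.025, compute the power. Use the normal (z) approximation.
Power ≈ 0.96

Power calculation (one-sample t-test, normal approximation):
z_β = d · √n - z_α
z_β = 0.37 · √98 - 1.960
z_β = 0.37 · 9.899 - 1.960
z_β = 1.703

Power = Φ(z_β) = Φ(1.703) ≈ 0.956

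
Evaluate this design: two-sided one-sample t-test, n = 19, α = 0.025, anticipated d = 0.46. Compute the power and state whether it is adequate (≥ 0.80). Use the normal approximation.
Power ≈ 0.41; the study is underpowered (power < 0.80)

Power calculation (one-sample t-test, normal approximation):
z_β = d · √n - z_{α/2}
z_β = 0.46 · √19 - 2.241
z_β = 0.46 · 4.359 - 2.241
z_β = -0.236

Power = Φ(z_β) = Φ(-0.236) ≈ 0.407

Effect size d = 0.46 is small by Cohen's convention (0.2/0.5/0.8).

Threshold: power ≥ 0.80 is conventionally adequate.
Power ≈ 0.41 → the study is underpowered (power < 0.80).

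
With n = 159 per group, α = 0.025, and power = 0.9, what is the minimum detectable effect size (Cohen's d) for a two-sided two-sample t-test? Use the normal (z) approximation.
d ≈ 0.40

Minimum detectable effect (two-sample t-test, normal approximation):
d = (z_{α/2} + z_β) / √(n/2)
d = (2.241 + 1.282) / √(159/2)
d = 3.523 / 8.916
d ≈ 0.40

By Cohen's convention (0.2 small / 0.5 medium / 0.8 large): small effect.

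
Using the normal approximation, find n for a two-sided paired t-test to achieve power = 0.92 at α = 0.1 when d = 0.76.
n = 17 pairs

Sample size formula (paired t-test, normal approximation):
n = ((z_{α/2} + z_β) / d)²

z_{α/2} = 1.645 (for α = 0.1, two-sided)
z_β = 1.405 (for power = 0.92)
d = 0.76

n = ((1.645 + 1.405) / 0.76)²
n = (4.013)²
n ≈ 16.10
Round up to the next whole number: n = 17 pairs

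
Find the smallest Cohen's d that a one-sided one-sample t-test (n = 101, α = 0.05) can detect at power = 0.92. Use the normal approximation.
d ≈ 0.30

Minimum detectable effect (one-sample t-test, normal approximation):
d = (z_α + z_β) / √n
d = (1.645 + 1.405) / √101
d = 3.050 / 10.050
d ≈ 0.30

By Cohen's convention (0.2 small / 0.5 medium / 0.8 large): small effect.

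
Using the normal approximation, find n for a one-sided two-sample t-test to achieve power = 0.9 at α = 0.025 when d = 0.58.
n = 63 per group

Sample size formula (two-sample t-test, normal approximation):
n = 2 · ((z_α + z_β) / d)²

z_α = 1.960 (for α = 0.025, one-sided)
z_β = 1.282 (for power = 0.9)
d = 0.58

n = 2 · ((1.960 + 1.282) / 0.58)²
n = 2 · (5.590)²
n ≈ 62.50
Round up to the next whole number: n = 63 per group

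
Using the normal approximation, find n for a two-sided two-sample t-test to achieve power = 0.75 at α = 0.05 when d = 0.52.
n = 52 per group

Sample size formula (two-sample t-test, normal approximation):
n = 2 · ((z_{α/2} + z_β) / d)²

z_{α/2} = 1.960 (for α = 0.05, two-sided)
z_β = 0.674 (for power = 0.75)
d = 0.52

n = 2 · ((1.960 + 0.674) / 0.52)²
n = 2 · (5.065)²
n ≈ 51.31
Round up to the next whole number: n = 52 per group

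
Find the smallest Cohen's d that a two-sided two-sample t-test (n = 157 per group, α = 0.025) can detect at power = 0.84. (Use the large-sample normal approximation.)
d ≈ 0.37

Minimum detectable effect (two-sample t-test, normal approximation):
d = (z_{α/2} + z_β) / √(n/2)
d = (2.241 + 0.994) / √(157/2)
d = 3.236 / 8.860
d ≈ 0.37

By Cohen's convention (0.2 small / 0.5 medium / 0.8 large): small effect.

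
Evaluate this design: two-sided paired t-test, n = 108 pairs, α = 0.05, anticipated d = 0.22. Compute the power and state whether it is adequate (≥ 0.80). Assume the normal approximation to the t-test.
Power ≈ 0.63; the study is underpowered (power < 0.80)

Power calculation (paired t-test, normal approximation):
z_β = d · √n - z_{α/2}
z_β = 0.22 · √108 - 1.960
z_β = 0.22 · 10.392 - 1.960
z_β = 0.326

Power = Φ(z_β) = Φ(0.326) ≈ 0.628

Effect size d = 0.22 is small by Cohen's convention (0.2/0.5/0.8).

Threshold: power ≥ 0.80 is conventionally adequate.
Power ≈ 0.63 → the study is underpowered (power < 0.80).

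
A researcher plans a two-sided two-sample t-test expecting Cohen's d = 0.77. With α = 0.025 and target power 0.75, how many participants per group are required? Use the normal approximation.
n = 29 per group

Sample size formula (two-sample t-test, normal approximation):
n = 2 · ((z_{α/2} + z_β) / d)²

z_{α/2} = 2.241 (for α = 0.025, two-sided)
z_β = 0.674 (for power = 0.75)
d = 0.77

n = 2 · ((2.241 + 0.674) / 0.77)²
n = 2 · (3.786)²
n ≈ 28.67
Round up to the next whole number: n = 29 per group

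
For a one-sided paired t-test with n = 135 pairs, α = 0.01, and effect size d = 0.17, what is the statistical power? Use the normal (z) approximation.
Power ≈ 0.36

Power calculation (paired t-test, normal approximation):
z_β = d · √n - z_α
z_β = 0.17 · √135 - 2.326
z_β = 0.17 · 11.619 - 2.326
z_β = -0.351

Power = Φ(z_β) = Φ(-0.351) ≈ 0.363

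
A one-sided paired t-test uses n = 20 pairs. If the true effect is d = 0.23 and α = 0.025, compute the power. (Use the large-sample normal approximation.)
Power ≈ 0.18

Power calculation (paired t-test, normal approximation):
z_β = d · √n - z_α
z_β = 0.23 · √20 - 1.960
z_β = 0.23 · 4.472 - 1.960
z_β = -0.931

Power = Φ(z_β) = Φ(-0.931) ≈ 0.176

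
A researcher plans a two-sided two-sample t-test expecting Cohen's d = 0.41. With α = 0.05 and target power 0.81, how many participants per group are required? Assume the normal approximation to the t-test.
n = 96 per group

Sample size formula (two-sample t-test, normal approximation):
n = 2 · ((z_{α/2} + z_β) / d)²

z_{α/2} = 1.960 (for α = 0.05, two-sided)
z_β = 0.878 (for power = 0.81)
d = 0.41

n = 2 · ((1.960 + 0.878) / 0.41)²
n = 2 · (6.922)²
n ≈ 95.83
Round up to the next whole number: n = 96 per group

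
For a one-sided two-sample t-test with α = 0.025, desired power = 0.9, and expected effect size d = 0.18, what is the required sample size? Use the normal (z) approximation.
n = 649 per group

Sample size formula (two-sample t-test, normal approximation):
n = 2 · ((z_α + z_β) / d)²

z_α = 1.960 (for α = 0.025, one-sided)
z_β = 1.282 (for power = 0.9)
d = 0.18

n = 2 · ((1.960 + 1.282) / 0.18)²
n = 2 · (18.011)²
n ≈ 648.79
Round up to the next whole number: n = 649 per group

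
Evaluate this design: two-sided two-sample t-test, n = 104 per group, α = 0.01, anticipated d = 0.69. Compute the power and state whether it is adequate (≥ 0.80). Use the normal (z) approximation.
Power ≈ 0.99; the study is adequately powered (power ≥ 0.80)

Power calculation (two-sample t-test, normal approximation):
z_β = d · √(n/2) - z_{α/2}
z_β = 0.69 · √(104/2) - 2.576
z_β = 0.69 · 7.211 - 2.576
z_β = 2.400

Power = Φ(z_β) = Φ(2.400) ≈ 0.992

Effect size d = 0.69 is medium by Cohen's convention (0.2/0.5/0.8).

Threshold: power ≥ 0.80 is conventionally adequate.
Power ≈ 0.99 → the study is adequately powered (power ≥ 0.80).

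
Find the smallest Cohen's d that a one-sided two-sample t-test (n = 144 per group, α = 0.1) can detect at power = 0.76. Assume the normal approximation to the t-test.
d ≈ 0.23

Minimum detectable effect (two-sample t-test, normal approximation):
d = (z_α + z_β) / √(n/2)
d = (1.282 + 0.706) / √(144/2)
d = 1.988 / 8.485
d ≈ 0.23

By Cohen's convention (0.2 small / 0.5 medium / 0.8 large): small effect.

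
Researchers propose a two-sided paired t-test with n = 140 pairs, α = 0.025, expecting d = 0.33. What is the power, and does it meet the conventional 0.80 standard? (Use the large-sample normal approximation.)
Power ≈ 0.95; the study is adequately powered (power ≥ 0.80)

Power calculation (paired t-test, normal approximation):
z_β = d · √n - z_{α/2}
z_β = 0.33 · √140 - 2.241
z_β = 0.33 · 11.832 - 2.241
z_β = 1.663

Power = Φ(z_β) = Φ(1.663) ≈ 0.952

Effect size d = 0.33 is small by Cohen's convention (0.2/0.5/0.8).

Threshold: power ≥ 0.80 is conventionally adequate.
Power ≈ 0.95 → the study is adequately powered (power ≥ 0.80).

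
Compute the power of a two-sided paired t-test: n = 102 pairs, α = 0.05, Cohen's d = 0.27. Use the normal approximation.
Power ≈ 0.78

Power calculation (paired t-test, normal approximation):
z_β = d · √n - z_{α/2}
z_β = 0.27 · √102 - 1.960
z_β = 0.27 · 10.100 - 1.960
z_β = 0.767

Power = Φ(z_β) = Φ(0.767) ≈ 0.778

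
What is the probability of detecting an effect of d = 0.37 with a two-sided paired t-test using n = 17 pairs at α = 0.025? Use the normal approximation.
Power ≈ 0.24

Power calculation (paired t-test, normal approximation):
z_β = d · √n - z_{α/2}
z_β = 0.37 · √17 - 2.241
z_β = 0.37 · 4.123 - 2.241
z_β = -0.716

Power = Φ(z_β) = Φ(-0.716) ≈ 0.237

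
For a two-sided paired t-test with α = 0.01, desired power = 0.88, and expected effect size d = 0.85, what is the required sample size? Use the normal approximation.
n = 20 pairs

Sample size formula (paired t-test, normal approximation):
n = ((z_{α/2} + z_β) / d)²

z_{α/2} = 2.576 (for α = 0.01, two-sided)
z_β = 1.175 (for power = 0.88)
d = 0.85

n = ((2.576 + 1.175) / 0.85)²
n = (4.413)²
n ≈ 19.47
Round up to the next whole number: n = 20 pairs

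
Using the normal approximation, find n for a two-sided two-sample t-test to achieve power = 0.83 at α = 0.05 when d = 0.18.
n = 525 per group

Sample size formula (two-sample t-test, normal approximation):
n = 2 · ((z_{α/2} + z_β) / d)²

z_{α/2} = 1.960 (for α = 0.05, two-sided)
z_β = 0.954 (for power = 0.83)
d = 0.18

n = 2 · ((1.960 + 0.954) / 0.18)²
n = 2 · (16.189)²
n ≈ 524.17
Round up to the next whole number: n = 525 per group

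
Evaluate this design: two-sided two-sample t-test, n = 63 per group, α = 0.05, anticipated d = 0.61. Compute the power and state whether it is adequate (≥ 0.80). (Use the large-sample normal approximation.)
Power ≈ 0.93; the study is adequately powered (power ≥ 0.80)

Power calculation (two-sample t-test, normal approximation):
z_β = d · √(n/2) - z_{α/2}
z_β = 0.61 · √(63/2) - 1.960
z_β = 0.61 · 5.612 - 1.960
z_β = 1.464

Power = Φ(z_β) = Φ(1.464) ≈ 0.928

Effect size d = 0.61 is medium by Cohen's convention (0.2/0.5/0.8).

Threshold: power ≥ 0.80 is conventionally adequate.
Power ≈ 0.93 → the study is adequately powered (power ≥ 0.80).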